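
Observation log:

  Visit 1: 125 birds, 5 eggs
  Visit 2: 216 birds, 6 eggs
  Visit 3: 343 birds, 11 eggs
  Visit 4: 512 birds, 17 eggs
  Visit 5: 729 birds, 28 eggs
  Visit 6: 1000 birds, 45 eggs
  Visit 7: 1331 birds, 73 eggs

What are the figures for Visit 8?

1728 birds, 118 eggs

Birds: perfect cubes: 5³, 6³, 7³, …, so 125, 216, 343, 512, 729, 1000, 1331 → 1728.
Eggs — each term is the sum of the two before it: 5, 6, 11, 17, 28, 45, 73 → 118.
So the next line is 1728 birds, 118 eggs.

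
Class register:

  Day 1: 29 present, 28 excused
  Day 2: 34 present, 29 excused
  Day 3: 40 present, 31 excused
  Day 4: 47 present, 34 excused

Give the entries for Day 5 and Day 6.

55 present, 38 excused; 64 present, 43 excused

Present — differences are 5, 6, 7, … (increasing by 1 each time): 29, 34, 40, 47 → 55 → 64.
For the excused, differences are 1, 2, 3, … (increasing by 1 each time): 28, 29, 31, 34 → 38 → 43.
So the next two records are 55 present, 38 excused and 64 present, 43 excused.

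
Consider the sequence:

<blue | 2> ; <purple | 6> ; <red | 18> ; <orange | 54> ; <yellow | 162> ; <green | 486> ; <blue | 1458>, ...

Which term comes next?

<purple | 4374>

Colour: repeats blue → purple → red → orange → yellow → green; blue, purple, red, orange, yellow, green, blue → purple.
Second entry — ×3 each step: 2, 6, 18, 54, 162, 486, 1458 → 4374.
Putting it together: <purple | 4374>.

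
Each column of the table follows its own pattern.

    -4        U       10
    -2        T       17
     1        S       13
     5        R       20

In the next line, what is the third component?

First component: differences are 2, 3, 4, … (increasing by 1 each time), so -4, -2, 1, 5 → 10.
Letter goes U, T, S, R → Q (letters move back 1 place in the alphabet).
Third component: alternating steps +7, −4, +7, −4, …, so 10, 17, 13, 20 → 16.

16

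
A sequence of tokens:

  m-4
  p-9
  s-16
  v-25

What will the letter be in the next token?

Letter: letters move forward 3 places in the alphabet; m, p, s, v → y.

y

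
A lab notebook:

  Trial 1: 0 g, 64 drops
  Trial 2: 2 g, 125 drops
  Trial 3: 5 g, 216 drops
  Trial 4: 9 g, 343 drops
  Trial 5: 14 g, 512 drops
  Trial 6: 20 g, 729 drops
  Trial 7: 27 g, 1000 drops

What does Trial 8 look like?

G: differences are 2, 3, 4, … (increasing by 1 each time), so 0, 2, 5, 9, 14, 20, 27 → 35.
Drops: 64, 125, 216, 343, 512, 729, 1000 → 1331 (perfect cubes: 4³, 5³, 6³, …).
Putting it together: 35 g, 1331 drops.

35 g, 1331 drops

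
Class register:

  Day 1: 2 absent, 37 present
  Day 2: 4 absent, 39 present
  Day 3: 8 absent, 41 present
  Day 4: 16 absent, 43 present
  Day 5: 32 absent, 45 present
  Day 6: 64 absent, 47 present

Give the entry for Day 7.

For the absent, ×2 each step: 2, 4, 8, 16, 32, 64 → 128.
Present: 37, 39, 41, 43, 45, 47 → 49 (+2 each step).
Combining the parts gives 128 absent, 49 present.

128 absent, 49 present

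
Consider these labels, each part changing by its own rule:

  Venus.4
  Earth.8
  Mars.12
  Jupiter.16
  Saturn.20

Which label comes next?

Uranus.24

Planet: Venus, Earth, Mars, Jupiter, Saturn → Uranus (runs through the planets Mercury→Neptune).
Second component: +4 each step, so 4, 8, 12, 16, 20 → 24.
Putting it together: Uranus.24.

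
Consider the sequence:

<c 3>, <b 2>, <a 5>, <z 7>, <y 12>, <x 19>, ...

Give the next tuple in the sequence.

<w 31>

Letter: c, b, a, z, y, x → w (letters move back 1 place in the alphabet, wrapping A→Z).
Second coordinate — each term is the sum of the two before it: 3, 2, 5, 7, 12, 19 → 31.
So the next tuple is <w 31>.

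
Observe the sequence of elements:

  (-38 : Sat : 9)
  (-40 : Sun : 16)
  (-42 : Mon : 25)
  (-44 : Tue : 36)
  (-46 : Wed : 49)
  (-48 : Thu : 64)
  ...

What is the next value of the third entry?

81

First entry: -38, -40, -42, -44, -46, -48 → -50 (−2 each step).
For the day, runs through the weekdays Mon→Sun: Sat, Sun, Mon, Tue, Wed, Thu → Fri.
Third entry — perfect squares: 3², 4², 5², …: 9, 16, 25, 36, 49, 64 → 81.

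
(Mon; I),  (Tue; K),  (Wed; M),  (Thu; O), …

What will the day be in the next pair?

Day — runs through the weekdays Mon→Sun: Mon, Tue, Wed, Thu → Fri.

Fri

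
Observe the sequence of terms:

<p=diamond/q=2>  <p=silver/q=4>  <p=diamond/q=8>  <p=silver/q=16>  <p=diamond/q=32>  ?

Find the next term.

<p=silver/q=64>

P: alternates diamond ↔ silver; diamond, silver, diamond, silver, diamond → silver.
Q: ×2 each step, so 2, 4, 8, 16, 32 → 64.
So the next term is <p=silver/q=64>.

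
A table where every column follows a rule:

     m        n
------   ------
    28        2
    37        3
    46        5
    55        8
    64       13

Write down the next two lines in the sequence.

Column m: +9 each step, so 28, 37, 46, 55, 64 → 73 → 82.
For the column n, each term is the sum of the two before it: 2, 3, 5, 8, 13 → 21 → 34.
So the next two lines are 73  21 and 82  34.

73  21; 82  34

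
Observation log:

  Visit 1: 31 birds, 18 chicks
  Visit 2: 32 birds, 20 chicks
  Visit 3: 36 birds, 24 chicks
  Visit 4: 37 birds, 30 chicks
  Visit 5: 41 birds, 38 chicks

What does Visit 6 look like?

Birds goes 31, 32, 36, 37, 41 → 42 (alternating steps +1, +4, +1, +4, …).
Chicks goes 18, 20, 24, 30, 38 → 48 (differences are 2, 4, 6, … (increasing by 2 each time)).
Combining the parts gives 42 birds, 48 chicks.

42 birds, 48 chicks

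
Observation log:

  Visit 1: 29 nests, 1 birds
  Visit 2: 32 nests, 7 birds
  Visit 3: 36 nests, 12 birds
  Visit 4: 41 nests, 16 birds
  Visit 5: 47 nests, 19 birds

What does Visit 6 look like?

54 nests, 21 birds

Nests: differences are 3, 4, 5, … (increasing by 1 each time), so 29, 32, 36, 41, 47 → 54.
Birds: 1, 7, 12, 16, 19 → 21 (differences are 6, 5, 4, … (decreasing by 1 each time)).
Putting it together: 54 nests, 21 birds.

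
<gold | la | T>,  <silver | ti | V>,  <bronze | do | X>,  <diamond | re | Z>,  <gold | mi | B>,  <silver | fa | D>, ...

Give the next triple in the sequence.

<bronze | sol | F>

Rank: repeats gold → silver → bronze → diamond; gold, silver, bronze, diamond, gold, silver → bronze.
Note: runs through the solfège scale do→ti; la, ti, do, re, mi, fa → sol.
Letter goes T, V, X, Z, B, D → F (letters move forward 2 places in the alphabet, wrapping Z→A).
Combining the parts gives <bronze | sol | F>.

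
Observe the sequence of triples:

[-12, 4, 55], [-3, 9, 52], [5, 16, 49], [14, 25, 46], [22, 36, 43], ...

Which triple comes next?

First coordinate: alternating steps +9, +8, +9, +8, …; -12, -3, 5, 14, 22 → 31.
Second coordinate: perfect squares: 2², 3², 4², …, so 4, 9, 16, 25, 36 → 49.
Third coordinate goes 55, 52, 49, 46, 43 → 40 (−3 each step).
Combining the parts gives [31, 49, 40].

[31, 49, 40]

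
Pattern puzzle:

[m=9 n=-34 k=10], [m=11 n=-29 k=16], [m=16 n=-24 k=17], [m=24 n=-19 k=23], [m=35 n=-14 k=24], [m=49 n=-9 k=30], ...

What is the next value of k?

K: 10, 16, 17, 23, 24, 30 → 31 (alternating steps +6, +1, +6, +1, …).

31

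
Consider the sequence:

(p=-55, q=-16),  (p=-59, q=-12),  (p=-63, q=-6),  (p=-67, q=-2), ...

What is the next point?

(p=-71, q=4)

P goes -55, -59, -63, -67 → -71 (−4 each step).
Q: alternating steps +4, +6, +4, +6, …; -16, -12, -6, -2 → 4.
Putting it together: (p=-71, q=4).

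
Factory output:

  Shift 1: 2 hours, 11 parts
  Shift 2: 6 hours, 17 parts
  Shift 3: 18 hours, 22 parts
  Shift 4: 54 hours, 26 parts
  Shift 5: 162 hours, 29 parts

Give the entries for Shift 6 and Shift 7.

486 hours, 31 parts; 1458 hours, 32 parts

Hours: 2, 6, 18, 54, 162 → 486 → 1458 (×3 each step).
For the parts, differences are 6, 5, 4, … (decreasing by 1 each time): 11, 17, 22, 26, 29 → 31 → 32.
So the next two lines are 486 hours, 31 parts and 1458 hours, 32 parts.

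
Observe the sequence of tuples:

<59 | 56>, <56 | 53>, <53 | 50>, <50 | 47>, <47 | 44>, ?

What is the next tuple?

First value: −3 each step; 59, 56, 53, 50, 47 → 44.
Second value: always 3 less than the first value; 56, 53, 50, 47, 44 → 41.
So the next tuple is <44 | 41>.

<44 | 41>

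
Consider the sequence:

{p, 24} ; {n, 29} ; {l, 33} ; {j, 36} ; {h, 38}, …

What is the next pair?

{f, 39}

Letter: p, n, l, j, h → f (letters move back 2 places in the alphabet).
Second slot: differences are 5, 4, 3, … (decreasing by 1 each time); 24, 29, 33, 36, 38 → 39.
Combining the parts gives {f, 39}.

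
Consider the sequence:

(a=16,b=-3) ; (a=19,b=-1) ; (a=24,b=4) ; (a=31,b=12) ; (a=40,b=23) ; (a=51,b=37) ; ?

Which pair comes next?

A: differences are 3, 5, 7, … (increasing by 2 each time), so 16, 19, 24, 31, 40, 51 → 64.
B: differences are 2, 5, 8, … (increasing by 3 each time); -3, -1, 4, 12, 23, 37 → 54.
Combining the parts gives (a=64,b=54).

(a=64,b=54)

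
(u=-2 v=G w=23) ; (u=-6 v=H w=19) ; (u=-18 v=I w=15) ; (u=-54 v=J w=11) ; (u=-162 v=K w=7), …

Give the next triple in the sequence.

U: -2, -6, -18, -54, -162 → -486 (×3 each step).
V goes G, H, I, J, K → L (letters move forward 1 place in the alphabet).
W: −4 each step, so 23, 19, 15, 11, 7 → 3.
Putting it together: (u=-486 v=L w=3).

(u=-486 v=L w=3)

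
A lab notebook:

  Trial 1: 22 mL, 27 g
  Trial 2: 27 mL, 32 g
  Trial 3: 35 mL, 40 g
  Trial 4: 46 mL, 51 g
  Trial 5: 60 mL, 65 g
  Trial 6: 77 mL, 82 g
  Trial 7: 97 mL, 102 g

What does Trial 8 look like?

120 mL, 125 g

ML goes 22, 27, 35, 46, 60, 77, 97 → 120 (differences are 5, 8, 11, … (increasing by 3 each time)).
G: always 5 more than the mL; 27, 32, 40, 51, 65, 82, 102 → 125.
Combining the parts gives 120 mL, 125 g.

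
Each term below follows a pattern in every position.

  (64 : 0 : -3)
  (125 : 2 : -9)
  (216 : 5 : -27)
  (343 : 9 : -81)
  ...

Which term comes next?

(512 : 14 : -243)

First slot: perfect cubes: 4³, 5³, 6³, …, so 64, 125, 216, 343 → 512.
Second slot: differences are 2, 3, 4, … (increasing by 1 each time), so 0, 2, 5, 9 → 14.
Third slot goes -3, -9, -27, -81 → -243 (×3 each step).
So the next term is (512 : 14 : -243).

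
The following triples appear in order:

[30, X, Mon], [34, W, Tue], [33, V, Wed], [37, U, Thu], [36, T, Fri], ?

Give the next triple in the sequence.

First coordinate goes 30, 34, 33, 37, 36 → 40 (alternating steps +4, −1, +4, −1, …).
Letter: letters move back 1 place in the alphabet, so X, W, V, U, T → S.
Day — runs through the weekdays Mon→Sun: Mon, Tue, Wed, Thu, Fri → Sat.
Combining the parts gives [40, S, Sat].

[40, S, Sat]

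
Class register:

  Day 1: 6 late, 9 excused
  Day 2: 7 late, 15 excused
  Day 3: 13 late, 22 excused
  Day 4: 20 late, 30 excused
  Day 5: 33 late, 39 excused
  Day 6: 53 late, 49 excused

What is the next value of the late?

86

Late — each term is the sum of the two before it: 6, 7, 13, 20, 33, 53 → 86.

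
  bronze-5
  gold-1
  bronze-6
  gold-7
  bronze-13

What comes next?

Rank: alternates bronze ↔ gold; bronze, gold, bronze, gold, bronze → gold.
Second component: each term is the sum of the two before it, so 5, 1, 6, 7, 13 → 20.
So the next label is gold-20.

gold-20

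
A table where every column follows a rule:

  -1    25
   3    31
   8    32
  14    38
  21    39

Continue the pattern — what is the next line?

29  45

First component: differences are 4, 5, 6, … (increasing by 1 each time), so -1, 3, 8, 14, 21 → 29.
Second component: 25, 31, 32, 38, 39 → 45 (alternating steps +6, +1, +6, +1, …).
Putting it together: 29  45.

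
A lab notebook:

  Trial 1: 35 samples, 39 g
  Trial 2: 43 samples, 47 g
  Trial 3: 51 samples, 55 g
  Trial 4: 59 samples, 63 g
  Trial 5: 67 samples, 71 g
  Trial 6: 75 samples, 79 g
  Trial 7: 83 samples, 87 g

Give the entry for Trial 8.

Samples: 35, 43, 51, 59, 67, 75, 83 → 91 (+8 each step).
G goes 39, 47, 55, 63, 71, 79, 87 → 95 (always 4 more than the samples).
So the next row is 91 samples, 95 g.

91 samples, 95 g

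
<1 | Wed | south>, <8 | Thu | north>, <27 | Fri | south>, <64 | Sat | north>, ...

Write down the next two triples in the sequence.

For the first component, perfect cubes: 1³, 2³, 3³, …: 1, 8, 27, 64 → 125 → 216.
Day: Wed, Thu, Fri, Sat → Sun → Mon (runs through the weekdays Mon→Sun).
For the direction, alternates south ↔ north: south, north, south, north → south → north.
Putting the parts together: <125 | Sun | south> and then <216 | Mon | north>.

<125 | Sun | south>, <216 | Mon | north>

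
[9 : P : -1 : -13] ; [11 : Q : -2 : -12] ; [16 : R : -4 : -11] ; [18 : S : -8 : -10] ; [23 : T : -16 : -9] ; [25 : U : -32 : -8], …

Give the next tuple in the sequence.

For the first entry, alternating steps +2, +5, +2, +5, …: 9, 11, 16, 18, 23, 25 → 30.
Letter: letters move forward 1 place in the alphabet, so P, Q, R, S, T, U → V.
Third entry: ×2 each step; -1, -2, -4, -8, -16, -32 → -64.
Fourth entry: +1 each step; -13, -12, -11, -10, -9, -8 → -7.
So the next tuple is [30 : V : -64 : -7].

[30 : V : -64 : -7]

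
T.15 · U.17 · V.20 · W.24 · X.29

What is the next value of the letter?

Letter: T, U, V, W, X → Y (letters move forward 1 place in the alphabet).

Y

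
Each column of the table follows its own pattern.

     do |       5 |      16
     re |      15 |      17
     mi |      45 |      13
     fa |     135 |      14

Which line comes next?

Note: runs through the solfège scale do→ti, so do, re, mi, fa → sol.
Second component — ×3 each step: 5, 15, 45, 135 → 405.
Third component: alternating steps +1, −4, +1, −4, …; 16, 17, 13, 14 → 10.
Putting it together: sol  405  10.

sol  405  10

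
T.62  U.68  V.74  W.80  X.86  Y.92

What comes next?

Z.98

Letter: T, U, V, W, X, Y → Z (letters move forward 1 place in the alphabet).
Second component: +6 each step; 62, 68, 74, 80, 86, 92 → 98.
Putting it together: Z.98.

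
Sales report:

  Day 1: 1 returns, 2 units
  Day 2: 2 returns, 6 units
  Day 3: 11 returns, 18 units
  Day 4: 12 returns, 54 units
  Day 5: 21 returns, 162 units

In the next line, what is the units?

486

Returns: alternating steps +1, +9, +1, +9, …, so 1, 2, 11, 12, 21 → 22.
Units: 2, 6, 18, 54, 162 → 486 (×3 each step).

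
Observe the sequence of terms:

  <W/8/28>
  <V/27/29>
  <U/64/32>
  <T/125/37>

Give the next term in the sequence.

Letter: letters move back 1 place in the alphabet; W, V, U, T → S.
Second entry: perfect cubes: 2³, 3³, 4³, …; 8, 27, 64, 125 → 216.
Third entry: differences are 1, 3, 5, … (increasing by 2 each time), so 28, 29, 32, 37 → 44.
Combining the parts gives <S/216/44>.

<S/216/44>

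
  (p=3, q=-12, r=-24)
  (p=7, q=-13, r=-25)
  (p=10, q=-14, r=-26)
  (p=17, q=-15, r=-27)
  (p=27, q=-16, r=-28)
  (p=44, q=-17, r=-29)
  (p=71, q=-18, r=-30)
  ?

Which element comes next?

(p=115, q=-19, r=-31)

P: each term is the sum of the two before it, so 3, 7, 10, 17, 27, 44, 71 → 115.
Q — −1 each step: -12, -13, -14, -15, -16, -17, -18 → -19.
For the r, always 12 less than the q: -24, -25, -26, -27, -28, -29, -30 → -31.
So the next element is (p=115, q=-19, r=-31).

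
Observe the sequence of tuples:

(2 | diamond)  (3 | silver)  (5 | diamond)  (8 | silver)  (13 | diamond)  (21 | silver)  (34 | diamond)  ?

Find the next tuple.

(55 | silver)

First component — each term is the sum of the two before it: 2, 3, 5, 8, 13, 21, 34 → 55.
Rank: alternates diamond ↔ silver, so diamond, silver, diamond, silver, diamond, silver, diamond → silver.
Putting it together: (55 | silver).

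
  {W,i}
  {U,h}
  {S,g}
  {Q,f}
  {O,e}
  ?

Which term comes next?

{M,d}

First letter: W, U, S, Q, O → M (letters move back 2 places in the alphabet).
Second letter goes i, h, g, f, e → d (letters move back 1 place in the alphabet).
Combining the parts gives {M,d}.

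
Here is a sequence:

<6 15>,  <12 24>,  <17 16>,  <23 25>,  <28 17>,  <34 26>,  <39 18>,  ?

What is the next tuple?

<45 27>

First part: alternating steps +6, +5, +6, +5, …; 6, 12, 17, 23, 28, 34, 39 → 45.
Second part goes 15, 24, 16, 25, 17, 26, 18 → 27 (alternating steps +9, −8, +9, −8, …).
So the next tuple is <45 27>.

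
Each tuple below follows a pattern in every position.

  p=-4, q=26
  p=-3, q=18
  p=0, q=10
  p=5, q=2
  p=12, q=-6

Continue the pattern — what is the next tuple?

p=21, q=-14

P: differences are 1, 3, 5, … (increasing by 2 each time), so -4, -3, 0, 5, 12 → 21.
Q: −8 each step, so 26, 18, 10, 2, -6 → -14.
Putting it together: p=21, q=-14.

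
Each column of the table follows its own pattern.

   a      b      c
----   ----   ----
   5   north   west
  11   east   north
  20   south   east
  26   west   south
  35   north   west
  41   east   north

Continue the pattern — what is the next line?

Column a: alternating steps +6, +9, +6, +9, …, so 5, 11, 20, 26, 35, 41 → 50.
Column b: repeats north → east → south → west, so north, east, south, west, north, east → south.
Column c — repeats west → north → east → south: west, north, east, south, west, north → east.
So the next line is 50  south  east.

50  south  east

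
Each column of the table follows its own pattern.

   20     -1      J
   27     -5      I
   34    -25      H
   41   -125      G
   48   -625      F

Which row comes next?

55  -3125  E

First component: +7 each step; 20, 27, 34, 41, 48 → 55.
Second component — ×5 each step: -1, -5, -25, -125, -625 → -3125.
Letter: letters move back 1 place in the alphabet; J, I, H, G, F → E.
Putting it together: 55  -3125  E.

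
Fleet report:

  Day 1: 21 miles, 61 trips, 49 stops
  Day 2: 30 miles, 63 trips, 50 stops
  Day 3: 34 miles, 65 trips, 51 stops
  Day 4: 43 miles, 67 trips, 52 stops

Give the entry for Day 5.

47 miles, 69 trips, 53 stops

For the miles, alternating steps +9, +4, +9, +4, …: 21, 30, 34, 43 → 47.
For the trips, +2 each step: 61, 63, 65, 67 → 69.
Stops: 49, 50, 51, 52 → 53 (+1 each step).
Combining the parts gives 47 miles, 69 trips, 53 stops.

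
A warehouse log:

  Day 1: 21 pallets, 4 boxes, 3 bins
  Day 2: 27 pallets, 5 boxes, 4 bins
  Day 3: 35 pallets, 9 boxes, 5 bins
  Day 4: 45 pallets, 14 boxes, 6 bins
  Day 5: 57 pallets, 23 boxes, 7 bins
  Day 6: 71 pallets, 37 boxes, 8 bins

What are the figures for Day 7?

For the pallets, differences are 6, 8, 10, … (increasing by 2 each time): 21, 27, 35, 45, 57, 71 → 87.
Boxes: each term is the sum of the two before it; 4, 5, 9, 14, 23, 37 → 60.
Bins — +1 each step: 3, 4, 5, 6, 7, 8 → 9.
So the next record is 87 pallets, 60 boxes, 9 bins.

87 pallets, 60 boxes, 9 bins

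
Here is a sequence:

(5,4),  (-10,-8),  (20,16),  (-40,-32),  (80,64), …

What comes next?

First coordinate: ×(-2) each step, so 5, -10, 20, -40, 80 → -160.
Second coordinate goes 4, -8, 16, -32, 64 → -128 (×(-2) each step).
So the next tuple is (-160,-128).

(-160,-128)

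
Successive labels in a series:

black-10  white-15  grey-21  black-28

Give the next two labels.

white-36 then grey-45

Shade: repeats black → white → grey; black, white, grey, black → white → grey.
Second component: differences are 5, 6, 7, … (increasing by 1 each time), so 10, 15, 21, 28 → 36 → 45.
So the next two labels are white-36 and grey-45.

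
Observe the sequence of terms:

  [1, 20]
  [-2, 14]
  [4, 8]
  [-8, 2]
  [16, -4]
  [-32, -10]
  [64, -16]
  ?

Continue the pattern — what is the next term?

[-128, -22]

First coordinate goes 1, -2, 4, -8, 16, -32, 64 → -128 (×(-2) each step).
Second coordinate goes 20, 14, 8, 2, -4, -10, -16 → -22 (−6 each step).
Combining the parts gives [-128, -22].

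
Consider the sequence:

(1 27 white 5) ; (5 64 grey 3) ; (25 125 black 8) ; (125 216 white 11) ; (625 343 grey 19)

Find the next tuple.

First slot — ×5 each step: 1, 5, 25, 125, 625 → 3125.
For the second slot, perfect cubes: 3³, 4³, 5³, …: 27, 64, 125, 216, 343 → 512.
Shade: repeats white → grey → black, so white, grey, black, white, grey → black.
For the fourth slot, each term is the sum of the two before it: 5, 3, 8, 11, 19 → 30.
So the next tuple is (3125 512 black 30).

(3125 512 black 30)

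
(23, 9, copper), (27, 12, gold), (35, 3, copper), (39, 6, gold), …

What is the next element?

First entry — alternating steps +4, +8, +4, +8, …: 23, 27, 35, 39 → 47.
Second entry — alternating steps +3, −9, +3, −9, …: 9, 12, 3, 6 → -3.
Metal: copper, gold, copper, gold → copper (alternates copper ↔ gold).
Putting it together: (47, -3, copper).

(47, -3, copper)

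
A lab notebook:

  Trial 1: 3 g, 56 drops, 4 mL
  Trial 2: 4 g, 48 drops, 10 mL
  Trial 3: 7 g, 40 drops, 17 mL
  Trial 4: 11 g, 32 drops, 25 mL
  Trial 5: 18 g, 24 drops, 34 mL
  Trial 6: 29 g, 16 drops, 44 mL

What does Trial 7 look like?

47 g, 8 drops, 55 mL

For the g, each term is the sum of the two before it: 3, 4, 7, 11, 18, 29 → 47.
Drops: −8 each step, so 56, 48, 40, 32, 24, 16 → 8.
ML goes 4, 10, 17, 25, 34, 44 → 55 (differences are 6, 7, 8, … (increasing by 1 each time)).
So the next row is 47 g, 8 drops, 55 mL.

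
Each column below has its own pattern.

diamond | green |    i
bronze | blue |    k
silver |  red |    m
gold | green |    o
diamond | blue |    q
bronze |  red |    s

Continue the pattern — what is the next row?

silver  green  u

Rank: diamond, bronze, silver, gold, diamond, bronze → silver (repeats diamond → bronze → silver → gold).
Colour — repeats green → blue → red: green, blue, red, green, blue, red → green.
Letter — letters move forward 2 places in the alphabet: i, k, m, o, q, s → u.
Combining the parts gives silver  green  u.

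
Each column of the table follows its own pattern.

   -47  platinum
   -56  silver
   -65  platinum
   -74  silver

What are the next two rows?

First component: −9 each step; -47, -56, -65, -74 → -83 → -92.
Metal: alternates platinum ↔ silver, so platinum, silver, platinum, silver → platinum → silver.
Putting the parts together: -83  platinum and then -92  silver.

-83  platinum; -92  silver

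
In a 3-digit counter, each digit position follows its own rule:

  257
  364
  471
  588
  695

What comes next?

702

First digit goes 2, 3, 4, 5, 6 → 7 (+1 each step, mod 10).
Second digit: +1 each step, mod 10, so 5, 6, 7, 8, 9 → 0.
Third digit: −3 each step, mod 10; 7, 4, 1, 8, 5 → 2.
Combining the parts gives 702.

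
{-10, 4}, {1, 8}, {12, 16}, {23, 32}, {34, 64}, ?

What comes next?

First value: -10, 1, 12, 23, 34 → 45 (+11 each step).
Second value: 4, 8, 16, 32, 64 → 128 (×2 each step).
Putting it together: {45, 128}.

{45, 128}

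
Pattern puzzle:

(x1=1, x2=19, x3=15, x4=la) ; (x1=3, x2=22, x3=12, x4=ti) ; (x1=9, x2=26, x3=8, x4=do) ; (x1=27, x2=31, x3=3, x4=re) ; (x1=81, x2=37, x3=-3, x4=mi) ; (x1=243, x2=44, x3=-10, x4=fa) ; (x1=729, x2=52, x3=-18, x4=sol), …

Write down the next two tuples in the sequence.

X1: 1, 3, 9, 27, 81, 243, 729 → 2187 → 6561 (×3 each step).
X2 goes 19, 22, 26, 31, 37, 44, 52 → 61 → 71 (differences are 3, 4, 5, … (increasing by 1 each time)).
X3: 15, 12, 8, 3, -3, -10, -18 → -27 → -37 (together with the x2 always sums to 34).
For the x4, runs through the solfège scale do→ti: la, ti, do, re, mi, fa, sol → la → ti.
So the next two tuples are (x1=2187, x2=61, x3=-27, x4=la) and (x1=6561, x2=71, x3=-37, x4=ti).

(x1=2187, x2=61, x3=-27, x4=la), (x1=6561, x2=71, x3=-37, x4=ti)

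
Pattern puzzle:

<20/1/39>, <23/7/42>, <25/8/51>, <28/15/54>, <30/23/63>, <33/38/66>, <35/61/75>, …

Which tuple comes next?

<38/99/78>

First coordinate goes 20, 23, 25, 28, 30, 33, 35 → 38 (alternating steps +3, +2, +3, +2, …).
Second coordinate — each term is the sum of the two before it: 1, 7, 8, 15, 23, 38, 61 → 99.
Third coordinate goes 39, 42, 51, 54, 63, 66, 75 → 78 (alternating steps +3, +9, +3, +9, …).
Combining the parts gives <38/99/78>.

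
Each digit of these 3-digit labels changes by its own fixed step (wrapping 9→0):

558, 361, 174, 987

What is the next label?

790

First digit: 5, 3, 1, 9 → 7 (−2 each step, mod 10).
Second digit goes 5, 6, 7, 8 → 9 (+1 each step, mod 10).
Third digit: +3 each step, mod 10, so 8, 1, 4, 7 → 0.
Combining the parts gives 790.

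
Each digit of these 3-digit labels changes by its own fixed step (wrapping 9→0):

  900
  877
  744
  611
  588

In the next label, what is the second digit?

5

Second digit: 0, 7, 4, 1, 8 → 5 (−3 each step, mod 10).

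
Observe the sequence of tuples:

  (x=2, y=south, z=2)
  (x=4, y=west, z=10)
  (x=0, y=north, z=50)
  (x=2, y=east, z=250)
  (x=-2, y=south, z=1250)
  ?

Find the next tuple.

X goes 2, 4, 0, 2, -2 → 0 (alternating steps +2, −4, +2, −4, …).
Y: south, west, north, east, south → west (repeats south → west → north → east).
Z — ×5 each step: 2, 10, 50, 250, 1250 → 6250.
Putting it together: (x=0, y=west, z=6250).

(x=0, y=west, z=6250)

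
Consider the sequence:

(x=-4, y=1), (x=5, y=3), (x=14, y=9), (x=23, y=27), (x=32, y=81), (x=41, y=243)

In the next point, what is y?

729

Y: 1, 3, 9, 27, 81, 243 → 729 (×3 each step).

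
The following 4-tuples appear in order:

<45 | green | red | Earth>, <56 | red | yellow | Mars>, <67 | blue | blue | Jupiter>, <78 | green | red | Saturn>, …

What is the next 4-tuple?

<89 | red | yellow | Uranus>

First coordinate goes 45, 56, 67, 78 → 89 (+11 each step).
First colour — repeats green → red → blue: green, red, blue, green → red.
Second colour: red, yellow, blue, red → yellow (repeats red → yellow → blue).
Planet: Earth, Mars, Jupiter, Saturn → Uranus (runs through the planets Mercury→Neptune).
Putting it together: <89 | red | yellow | Uranus>.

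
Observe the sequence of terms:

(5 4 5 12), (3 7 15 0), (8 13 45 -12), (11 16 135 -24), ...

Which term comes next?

First slot: each term is the sum of the two before it, so 5, 3, 8, 11 → 19.
Second slot — alternating steps +3, +6, +3, +6, …: 4, 7, 13, 16 → 22.
For the third slot, ×3 each step: 5, 15, 45, 135 → 405.
Fourth slot: 12, 0, -12, -24 → -36 (−12 each step).
Combining the parts gives (19 22 405 -36).

(19 22 405 -36)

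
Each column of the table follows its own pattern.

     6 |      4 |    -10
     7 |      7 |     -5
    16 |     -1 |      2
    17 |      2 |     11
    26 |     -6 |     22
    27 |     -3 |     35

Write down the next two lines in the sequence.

For the first component, alternating steps +1, +9, +1, +9, …: 6, 7, 16, 17, 26, 27 → 36 → 37.
Second component goes 4, 7, -1, 2, -6, -3 → -11 → -8 (alternating steps +3, −8, +3, −8, …).
Third component — differences are 5, 7, 9, … (increasing by 2 each time): -10, -5, 2, 11, 22, 35 → 50 → 67.
Putting the parts together: 36  -11  50 and then 37  -8  67.

36  -11  50; 37  -8  67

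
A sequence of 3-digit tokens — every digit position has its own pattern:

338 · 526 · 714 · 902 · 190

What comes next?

388

First digit — +2 each step, mod 10: 3, 5, 7, 9, 1 → 3.
Second digit: 3, 2, 1, 0, 9 → 8 (−1 each step, mod 10).
Third digit goes 8, 6, 4, 2, 0 → 8 (−2 each step, mod 10).
So the next token is 388.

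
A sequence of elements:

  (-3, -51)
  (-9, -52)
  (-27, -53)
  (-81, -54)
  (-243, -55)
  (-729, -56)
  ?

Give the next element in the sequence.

(-2187, -57)

First part — ×3 each step: -3, -9, -27, -81, -243, -729 → -2187.
Second part: −1 each step; -51, -52, -53, -54, -55, -56 → -57.
So the next element is (-2187, -57).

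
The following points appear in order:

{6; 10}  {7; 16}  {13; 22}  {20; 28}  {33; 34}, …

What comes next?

{53; 40}

First component: 6, 7, 13, 20, 33 → 53 (each term is the sum of the two before it).
Second component: +6 each step, so 10, 16, 22, 28, 34 → 40.
Combining the parts gives {53; 40}.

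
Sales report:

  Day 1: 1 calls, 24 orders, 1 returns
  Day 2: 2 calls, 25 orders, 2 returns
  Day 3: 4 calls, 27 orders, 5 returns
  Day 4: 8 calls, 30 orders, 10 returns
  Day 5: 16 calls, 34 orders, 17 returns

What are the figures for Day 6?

Calls — ×2 each step: 1, 2, 4, 8, 16 → 32.
Orders — differences are 1, 2, 3, … (increasing by 1 each time): 24, 25, 27, 30, 34 → 39.
Returns: 1, 2, 5, 10, 17 → 26 (differences are 1, 3, 5, … (increasing by 2 each time)).
Putting it together: 32 calls, 39 orders, 26 returns.

32 calls, 39 orders, 26 returns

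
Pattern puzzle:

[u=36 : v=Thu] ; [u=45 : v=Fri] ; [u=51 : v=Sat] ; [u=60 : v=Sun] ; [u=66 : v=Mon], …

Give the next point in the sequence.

[u=75 : v=Tue]

U: alternating steps +9, +6, +9, +6, …; 36, 45, 51, 60, 66 → 75.
V goes Thu, Fri, Sat, Sun, Mon → Tue (runs through the weekdays Mon→Sun).
Combining the parts gives [u=75 : v=Tue].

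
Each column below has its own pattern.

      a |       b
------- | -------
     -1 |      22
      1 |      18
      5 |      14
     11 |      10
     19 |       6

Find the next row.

Column a: differences are 2, 4, 6, … (increasing by 2 each time); -1, 1, 5, 11, 19 → 29.
Column b: 22, 18, 14, 10, 6 → 2 (−4 each step).
Combining the parts gives 29  2.

29  2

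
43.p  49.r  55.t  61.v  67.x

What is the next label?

73.z

First component: +6 each step; 43, 49, 55, 61, 67 → 73.
Letter: letters move forward 2 places in the alphabet, so p, r, t, v, x → z.
So the next label is 73.z.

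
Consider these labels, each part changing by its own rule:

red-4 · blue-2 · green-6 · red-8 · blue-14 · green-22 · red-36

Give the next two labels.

blue-58, green-94

Colour — repeats red → blue → green: red, blue, green, red, blue, green, red → blue → green.
Second component — each term is the sum of the two before it: 4, 2, 6, 8, 14, 22, 36 → 58 → 94.
So the next two labels are blue-58 and green-94.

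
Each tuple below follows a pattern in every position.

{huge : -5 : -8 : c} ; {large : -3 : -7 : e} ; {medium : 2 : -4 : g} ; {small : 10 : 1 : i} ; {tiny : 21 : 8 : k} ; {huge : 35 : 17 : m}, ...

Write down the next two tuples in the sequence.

{large : 52 : 28 : o}, {medium : 72 : 41 : q}

Size: repeats huge → large → medium → small → tiny, so huge, large, medium, small, tiny, huge → large → medium.
Second entry: differences are 2, 5, 8, … (increasing by 3 each time), so -5, -3, 2, 10, 21, 35 → 52 → 72.
Third entry: -8, -7, -4, 1, 8, 17 → 28 → 41 (differences are 1, 3, 5, … (increasing by 2 each time)).
Letter: c, e, g, i, k, m → o → q (letters move forward 2 places in the alphabet).
Putting the parts together: {large : 52 : 28 : o} and then {medium : 72 : 41 : q}.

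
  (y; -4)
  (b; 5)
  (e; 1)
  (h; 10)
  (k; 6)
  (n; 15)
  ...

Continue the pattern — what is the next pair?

(q; 11)

Letter — letters move forward 3 places in the alphabet, wrapping Z→A: y, b, e, h, k, n → q.
Second part — alternating steps +9, −4, +9, −4, …: -4, 5, 1, 10, 6, 15 → 11.
Putting it together: (q; 11).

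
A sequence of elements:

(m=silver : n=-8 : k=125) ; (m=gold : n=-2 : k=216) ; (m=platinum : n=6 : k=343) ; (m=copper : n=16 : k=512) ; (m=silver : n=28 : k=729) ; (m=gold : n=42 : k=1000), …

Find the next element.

(m=platinum : n=58 : k=1331)

M — repeats silver → gold → platinum → copper: silver, gold, platinum, copper, silver, gold → platinum.
N — differences are 6, 8, 10, … (increasing by 2 each time): -8, -2, 6, 16, 28, 42 → 58.
K — perfect cubes: 5³, 6³, 7³, …: 125, 216, 343, 512, 729, 1000 → 1331.
Putting it together: (m=platinum : n=58 : k=1331).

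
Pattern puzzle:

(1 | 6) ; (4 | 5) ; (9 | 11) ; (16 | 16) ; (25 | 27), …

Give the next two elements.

First part — perfect squares: 1², 2², 3², …: 1, 4, 9, 16, 25 → 36 → 49.
For the second part, each term is the sum of the two before it: 6, 5, 11, 16, 27 → 43 → 70.
Putting the parts together: (36 | 43) and then (49 | 70).

(36 | 43), (49 | 70)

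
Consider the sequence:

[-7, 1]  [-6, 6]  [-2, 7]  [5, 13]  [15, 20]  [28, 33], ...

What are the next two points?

First coordinate: -7, -6, -2, 5, 15, 28 → 44 → 63 (differences are 1, 4, 7, … (increasing by 3 each time)).
Second coordinate — each term is the sum of the two before it: 1, 6, 7, 13, 20, 33 → 53 → 86.
So the next two points are [44, 53] and [63, 86].

[44, 53], [63, 86]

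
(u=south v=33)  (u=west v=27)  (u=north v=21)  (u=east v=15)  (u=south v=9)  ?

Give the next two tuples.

(u=west v=3), (u=north v=-3)

U: repeats south → west → north → east, so south, west, north, east, south → west → north.
V: −6 each step; 33, 27, 21, 15, 9 → 3 → -3.
So the next two tuples are (u=west v=3) and (u=north v=-3).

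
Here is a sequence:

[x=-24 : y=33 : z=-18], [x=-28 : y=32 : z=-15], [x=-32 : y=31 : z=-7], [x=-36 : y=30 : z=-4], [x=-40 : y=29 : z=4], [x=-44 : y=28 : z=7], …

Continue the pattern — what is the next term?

X goes -24, -28, -32, -36, -40, -44 → -48 (−4 each step).
Y goes 33, 32, 31, 30, 29, 28 → 27 (−1 each step).
Z: alternating steps +3, +8, +3, +8, …, so -18, -15, -7, -4, 4, 7 → 15.
Putting it together: [x=-48 : y=27 : z=15].

[x=-48 : y=27 : z=15]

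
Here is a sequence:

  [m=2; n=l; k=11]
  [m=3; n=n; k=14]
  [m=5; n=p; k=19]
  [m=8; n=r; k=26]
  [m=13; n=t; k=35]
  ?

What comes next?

M: each term is the sum of the two before it; 2, 3, 5, 8, 13 → 21.
N goes l, n, p, r, t → v (letters move forward 2 places in the alphabet).
K: differences are 3, 5, 7, … (increasing by 2 each time); 11, 14, 19, 26, 35 → 46.
Putting it together: [m=21; n=v; k=46].

[m=21; n=v; k=46]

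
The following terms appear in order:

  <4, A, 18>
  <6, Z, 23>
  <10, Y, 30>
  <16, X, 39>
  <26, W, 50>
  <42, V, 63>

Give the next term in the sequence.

First entry goes 4, 6, 10, 16, 26, 42 → 68 (each term is the sum of the two before it).
For the letter, letters move back 1 place in the alphabet, wrapping A→Z: A, Z, Y, X, W, V → U.
Third entry: differences are 5, 7, 9, … (increasing by 2 each time); 18, 23, 30, 39, 50, 63 → 78.
Combining the parts gives <68, U, 78>.

<68, U, 78>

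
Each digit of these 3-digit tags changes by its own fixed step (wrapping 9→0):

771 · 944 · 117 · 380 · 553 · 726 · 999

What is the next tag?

For the first digit, +2 each step, mod 10: 7, 9, 1, 3, 5, 7, 9 → 1.
For the second digit, −3 each step, mod 10: 7, 4, 1, 8, 5, 2, 9 → 6.
Third digit: +3 each step, mod 10; 1, 4, 7, 0, 3, 6, 9 → 2.
Combining the parts gives 162.

162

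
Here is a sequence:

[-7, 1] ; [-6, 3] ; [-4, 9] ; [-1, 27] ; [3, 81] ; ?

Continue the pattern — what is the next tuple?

[8, 243]

First component goes -7, -6, -4, -1, 3 → 8 (differences are 1, 2, 3, … (increasing by 1 each time)).
Second component — ×3 each step: 1, 3, 9, 27, 81 → 243.
So the next tuple is [8, 243].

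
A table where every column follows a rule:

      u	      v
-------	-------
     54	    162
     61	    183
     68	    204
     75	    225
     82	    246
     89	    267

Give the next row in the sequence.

96  288

Column u: +7 each step; 54, 61, 68, 75, 82, 89 → 96.
Column v: always 3 × the column u, so 162, 183, 204, 225, 246, 267 → 288.
Combining the parts gives 96  288.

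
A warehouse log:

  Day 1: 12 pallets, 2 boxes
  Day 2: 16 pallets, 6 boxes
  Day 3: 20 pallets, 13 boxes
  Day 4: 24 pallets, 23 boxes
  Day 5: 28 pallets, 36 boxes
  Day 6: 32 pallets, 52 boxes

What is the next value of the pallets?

36

Pallets — +4 each step: 12, 16, 20, 24, 28, 32 → 36.
Boxes: differences are 4, 7, 10, … (increasing by 3 each time), so 2, 6, 13, 23, 36, 52 → 71.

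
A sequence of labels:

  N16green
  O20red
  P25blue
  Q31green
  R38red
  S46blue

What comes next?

T55green

Letter: letters move forward 1 place in the alphabet; N, O, P, Q, R, S → T.
Second component goes 16, 20, 25, 31, 38, 46 → 55 (differences are 4, 5, 6, … (increasing by 1 each time)).
Colour — repeats green → red → blue: green, red, blue, green, red, blue → green.
Putting it together: T55green.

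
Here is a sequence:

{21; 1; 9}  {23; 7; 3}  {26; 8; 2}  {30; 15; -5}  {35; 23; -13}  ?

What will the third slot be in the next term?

-28

Second slot — each term is the sum of the two before it: 1, 7, 8, 15, 23 → 38.
For the third slot, together with the second slot always sums to 10: 9, 3, 2, -5, -13 → -28.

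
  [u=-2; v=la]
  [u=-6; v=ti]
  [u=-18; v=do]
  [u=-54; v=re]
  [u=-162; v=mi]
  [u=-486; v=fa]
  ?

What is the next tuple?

U: -2, -6, -18, -54, -162, -486 → -1458 (×3 each step).
For the v, runs through the solfège scale do→ti: la, ti, do, re, mi, fa → sol.
So the next tuple is [u=-1458; v=sol].

[u=-1458; v=sol]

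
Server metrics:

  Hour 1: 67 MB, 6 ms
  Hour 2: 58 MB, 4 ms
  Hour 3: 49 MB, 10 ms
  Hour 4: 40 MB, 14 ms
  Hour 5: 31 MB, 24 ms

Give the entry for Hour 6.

22 MB, 38 ms

MB: −9 each step; 67, 58, 49, 40, 31 → 22.
For the ms, each term is the sum of the two before it: 6, 4, 10, 14, 24 → 38.
So the next record is 22 MB, 38 ms.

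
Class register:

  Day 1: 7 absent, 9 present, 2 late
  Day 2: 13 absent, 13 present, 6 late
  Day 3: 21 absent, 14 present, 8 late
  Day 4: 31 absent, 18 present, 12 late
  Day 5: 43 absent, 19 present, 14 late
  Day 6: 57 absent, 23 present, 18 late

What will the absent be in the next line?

Absent — differences are 6, 8, 10, … (increasing by 2 each time): 7, 13, 21, 31, 43, 57 → 73.

73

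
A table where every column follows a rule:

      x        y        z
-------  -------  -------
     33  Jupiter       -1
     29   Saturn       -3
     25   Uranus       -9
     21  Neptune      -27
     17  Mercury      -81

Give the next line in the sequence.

Column x goes 33, 29, 25, 21, 17 → 13 (−4 each step).
For the column y, runs through the planets Mercury→Neptune: Jupiter, Saturn, Uranus, Neptune, Mercury → Venus.
For the column z, ×3 each step: -1, -3, -9, -27, -81 → -243.
Combining the parts gives 13  Venus  -243.

13  Venus  -243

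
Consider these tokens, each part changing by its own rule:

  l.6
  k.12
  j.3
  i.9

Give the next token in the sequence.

h.0

Letter — letters move back 1 place in the alphabet: l, k, j, i → h.
Second component — alternating steps +6, −9, +6, −9, …: 6, 12, 3, 9 → 0.
Combining the parts gives h.0.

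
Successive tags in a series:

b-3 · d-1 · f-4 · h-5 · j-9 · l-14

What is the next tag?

n-23

Letter — letters move forward 2 places in the alphabet: b, d, f, h, j, l → n.
Second component — each term is the sum of the two before it: 3, 1, 4, 5, 9, 14 → 23.
Combining the parts gives n-23.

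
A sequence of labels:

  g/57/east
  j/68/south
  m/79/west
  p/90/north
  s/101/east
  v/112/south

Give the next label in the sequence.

y/123/west

Letter: letters move forward 3 places in the alphabet; g, j, m, p, s, v → y.
Second component: +11 each step; 57, 68, 79, 90, 101, 112 → 123.
Direction — repeats east → south → west → north: east, south, west, north, east, south → west.
So the next label is y/123/west.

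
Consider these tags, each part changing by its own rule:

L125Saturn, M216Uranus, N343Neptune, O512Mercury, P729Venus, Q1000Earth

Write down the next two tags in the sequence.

Letter: letters move forward 1 place in the alphabet, so L, M, N, O, P, Q → R → S.
For the second component, perfect cubes: 5³, 6³, 7³, …: 125, 216, 343, 512, 729, 1000 → 1331 → 1728.
Planet: Saturn, Uranus, Neptune, Mercury, Venus, Earth → Mars → Jupiter (runs through the planets Mercury→Neptune).
So the next two tags are R1331Mars and S1728Jupiter.

R1331Mars then S1728Jupiter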